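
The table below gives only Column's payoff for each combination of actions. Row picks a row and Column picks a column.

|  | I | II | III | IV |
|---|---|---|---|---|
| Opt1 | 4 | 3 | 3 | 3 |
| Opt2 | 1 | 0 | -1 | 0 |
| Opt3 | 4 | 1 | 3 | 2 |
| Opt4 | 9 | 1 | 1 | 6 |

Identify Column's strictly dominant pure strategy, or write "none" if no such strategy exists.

I vs II: Opt1: 4>3, Opt2: 1>0, Opt3: 4>1, Opt4: 9>1.
I vs III: Opt1: 4>3, Opt2: 1>-1, Opt3: 4>3, Opt4: 9>1.
I vs IV: Opt1: 4>3, Opt2: 1>0, Opt3: 4>2, Opt4: 9>6.
I strictly beats every other strategy against every opponent action, so it is strictly dominant.

I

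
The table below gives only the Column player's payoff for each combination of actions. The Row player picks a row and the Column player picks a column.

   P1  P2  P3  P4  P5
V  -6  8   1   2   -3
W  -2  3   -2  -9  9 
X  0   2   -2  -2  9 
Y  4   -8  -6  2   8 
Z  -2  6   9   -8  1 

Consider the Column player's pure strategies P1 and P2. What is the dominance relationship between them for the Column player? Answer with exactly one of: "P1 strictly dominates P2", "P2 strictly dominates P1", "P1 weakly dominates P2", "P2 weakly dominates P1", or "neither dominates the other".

P1's payoffs vs P2's, by the Row player's action — V: -6<8, W: -2<3, X: 0<2, Y: 4>-8, Z: -2<6.
P1 does better at Y but worse at V, W, X, Z; neither strategy dominates the other.

neither dominates the other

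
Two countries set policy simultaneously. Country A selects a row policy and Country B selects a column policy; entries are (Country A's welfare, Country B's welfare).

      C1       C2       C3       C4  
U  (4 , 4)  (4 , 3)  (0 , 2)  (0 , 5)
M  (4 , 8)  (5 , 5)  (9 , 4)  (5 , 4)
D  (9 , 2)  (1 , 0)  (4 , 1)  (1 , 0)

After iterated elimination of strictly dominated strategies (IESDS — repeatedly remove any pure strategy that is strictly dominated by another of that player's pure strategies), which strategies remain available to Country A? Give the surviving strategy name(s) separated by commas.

D

Column C2 is eliminated: C1 beats it against every remaining row (U: 4>3, M: 8>5, D: 2>0).
Row U is eliminated: D beats it against every remaining column (C1: 9>4, C3: 4>0, C4: 1>0).
Column C3 is eliminated: C1 beats it against every remaining row (M: 8>4, D: 2>1).
For Country B, C1 strictly dominates C4 on the remaining rows (M: 8>4, D: 2>0); eliminate C4.
For Country A, D strictly dominates M on the remaining columns (C1: 9>4); eliminate M.
Among the remaining strategies, none is strictly dominated by another pure strategy of the same player, so the elimination stops.
Surviving strategies — Country A: {D}; Country B: {C1}.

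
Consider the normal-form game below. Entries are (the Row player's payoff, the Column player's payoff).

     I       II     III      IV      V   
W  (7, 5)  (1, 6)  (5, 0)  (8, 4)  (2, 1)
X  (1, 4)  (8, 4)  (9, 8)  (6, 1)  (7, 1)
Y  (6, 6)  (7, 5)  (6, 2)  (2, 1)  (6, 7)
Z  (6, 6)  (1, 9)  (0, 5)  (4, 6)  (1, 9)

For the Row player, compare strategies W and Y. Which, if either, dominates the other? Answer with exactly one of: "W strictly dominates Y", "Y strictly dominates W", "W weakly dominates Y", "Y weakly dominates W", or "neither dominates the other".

neither dominates the other

Compare W to Y across each choice by the Column player: I: 7>6, II: 1<7, III: 5<6, IV: 8>2, V: 2<6.
W does better at I, IV but worse at II, III, V; neither strategy dominates the other.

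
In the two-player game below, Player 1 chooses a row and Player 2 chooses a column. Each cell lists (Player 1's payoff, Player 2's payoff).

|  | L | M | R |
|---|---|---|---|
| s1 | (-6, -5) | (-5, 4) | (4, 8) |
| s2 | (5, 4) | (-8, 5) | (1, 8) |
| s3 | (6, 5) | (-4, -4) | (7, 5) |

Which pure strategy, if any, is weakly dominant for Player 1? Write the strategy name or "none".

s3

s3 vs s1: L: 6>-6, M: -4>-5, R: 7>4.
s3 vs s2: L: 6>5, M: -4>-8, R: 7>1.
s3 is at least as good as every other strategy against every opponent action, so it is weakly dominant.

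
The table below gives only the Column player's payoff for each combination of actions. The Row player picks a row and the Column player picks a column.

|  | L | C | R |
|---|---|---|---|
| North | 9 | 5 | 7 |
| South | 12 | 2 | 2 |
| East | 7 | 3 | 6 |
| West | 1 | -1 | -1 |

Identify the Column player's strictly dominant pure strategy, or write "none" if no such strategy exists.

L

L vs C: North: 9>5, South: 12>2, East: 7>3, West: 1>-1.
L vs R: North: 9>7, South: 12>2, East: 7>6, West: 1>-1.
L strictly beats every other strategy against every opponent action, so it is strictly dominant.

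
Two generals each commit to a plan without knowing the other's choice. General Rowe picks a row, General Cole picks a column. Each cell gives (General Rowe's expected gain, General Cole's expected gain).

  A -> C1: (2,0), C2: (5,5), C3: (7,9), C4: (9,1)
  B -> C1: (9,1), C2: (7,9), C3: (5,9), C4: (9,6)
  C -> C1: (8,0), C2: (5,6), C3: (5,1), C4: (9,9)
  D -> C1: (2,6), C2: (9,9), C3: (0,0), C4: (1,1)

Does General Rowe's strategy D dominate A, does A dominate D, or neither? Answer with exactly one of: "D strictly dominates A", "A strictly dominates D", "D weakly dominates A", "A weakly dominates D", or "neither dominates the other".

neither dominates the other

D's payoffs vs A's, by General Cole's action — C1: 2=2, C2: 9>5, C3: 0<7, C4: 1<9.
D does better at C2 but worse at C3, C4; neither strategy dominates the other.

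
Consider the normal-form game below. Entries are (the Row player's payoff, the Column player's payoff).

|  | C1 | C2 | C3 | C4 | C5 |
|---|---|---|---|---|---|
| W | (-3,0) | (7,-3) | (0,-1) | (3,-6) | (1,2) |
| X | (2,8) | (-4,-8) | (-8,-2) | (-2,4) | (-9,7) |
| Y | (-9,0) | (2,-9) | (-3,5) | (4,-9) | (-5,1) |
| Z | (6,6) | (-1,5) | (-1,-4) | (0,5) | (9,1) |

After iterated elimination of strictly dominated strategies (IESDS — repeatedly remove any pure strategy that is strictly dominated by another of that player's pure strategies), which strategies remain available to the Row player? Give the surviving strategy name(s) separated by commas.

For the Row player, Z strictly dominates X on the remaining columns (C1: 6>2, C2: -1>-4, C3: -1>-8, C4: 0>-2, C5: 9>-9); eliminate X.
The Column player's strategy C2 is strictly dominated by C1 (W: 0>-3, Y: 0>-9, Z: 6>5) and is removed.
Column C4 is eliminated: C1 beats it against every remaining row (W: 0>-6, Y: 0>-9, Z: 6>5).
The Row player's strategy Y is strictly dominated by W (C1: -3>-9, C3: 0>-3, C5: 1>-5) and is removed.
For the Column player, C1 strictly dominates C3 on the remaining rows (W: 0>-1, Z: 6>-4); eliminate C3.
The Row player's strategy W is strictly dominated by Z (C1: 6>-3, C5: 9>1) and is removed.
For the Column player, C1 strictly dominates C5 on the remaining rows (Z: 6>1); eliminate C5.
Among the remaining strategies, none is strictly dominated by another pure strategy of the same player, so the elimination stops.
Surviving strategies — the Row player: {Z}; the Column player: {C1}.

Z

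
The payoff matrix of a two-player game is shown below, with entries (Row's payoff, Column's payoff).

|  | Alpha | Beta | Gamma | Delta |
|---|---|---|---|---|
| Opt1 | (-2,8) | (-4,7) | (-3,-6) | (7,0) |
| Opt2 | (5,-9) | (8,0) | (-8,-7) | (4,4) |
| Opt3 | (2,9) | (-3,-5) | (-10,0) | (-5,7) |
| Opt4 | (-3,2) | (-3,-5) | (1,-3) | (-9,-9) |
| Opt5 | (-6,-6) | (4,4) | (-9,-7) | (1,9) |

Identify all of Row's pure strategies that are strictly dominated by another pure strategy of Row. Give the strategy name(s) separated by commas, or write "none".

Opt3, Opt5

Nothing dominates Opt1: Opt2 at Gamma (-3>-8); Opt3 at Gamma (-3>-10); Opt4 at Alpha (-2>-3); Opt5 at Alpha (-2>-6).
Opt2: no other strategy beats it everywhere (Opt1 at Alpha (5>-2); Opt3 at Alpha (5>2); Opt4 at Alpha (5>-3); Opt5 at Alpha (5>-6)).
Opt3: dominated, since Opt2 does at least as well everywhere (Alpha: 5>2, Beta: 8>-3, Gamma: -8>-10, Delta: 4>-5).
Opt4 is not dominated — it holds its own against Opt1 at Beta (-3>-4); Opt2 at Gamma (1>-8); Opt3 at Beta (-3=-3); Opt5 at Alpha (-3>-6).
Opt2 strictly dominates Opt5 — Alpha: 5>-6, Beta: 8>4, Gamma: -8>-9, Delta: 4>1.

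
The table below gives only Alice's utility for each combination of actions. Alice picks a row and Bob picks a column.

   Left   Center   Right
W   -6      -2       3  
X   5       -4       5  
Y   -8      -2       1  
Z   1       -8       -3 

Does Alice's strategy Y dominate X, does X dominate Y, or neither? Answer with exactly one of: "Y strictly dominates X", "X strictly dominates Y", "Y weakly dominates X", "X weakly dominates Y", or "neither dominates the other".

neither dominates the other

Y's payoffs vs X's, by Bob's action — Left: -8<5, Center: -2>-4, Right: 1<5.
Y does better at Center but worse at Left, Right; neither strategy dominates the other.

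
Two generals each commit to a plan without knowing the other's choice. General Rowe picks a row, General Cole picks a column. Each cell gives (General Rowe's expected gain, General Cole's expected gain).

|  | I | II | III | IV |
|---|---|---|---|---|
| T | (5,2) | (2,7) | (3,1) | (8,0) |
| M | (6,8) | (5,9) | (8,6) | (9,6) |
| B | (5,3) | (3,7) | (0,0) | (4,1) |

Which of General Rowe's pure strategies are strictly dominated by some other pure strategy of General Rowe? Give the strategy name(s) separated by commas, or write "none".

T: dominated, since M does at least as well everywhere (I: 6>5, II: 5>2, III: 8>3, IV: 9>8).
M is not dominated — it holds its own against T at I (6>5); B at I (6>5).
B is strictly dominated by M (I: 6>5, II: 5>3, III: 8>0, IV: 9>4).

T, B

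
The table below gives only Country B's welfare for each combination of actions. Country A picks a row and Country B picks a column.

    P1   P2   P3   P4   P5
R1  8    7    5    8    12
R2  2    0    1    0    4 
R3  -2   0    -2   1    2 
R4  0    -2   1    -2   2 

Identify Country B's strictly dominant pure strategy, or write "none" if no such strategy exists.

P5 vs P1: R1: 12>8, R2: 4>2, R3: 2>-2, R4: 2>0.
P5 vs P2: R1: 12>7, R2: 4>0, R3: 2>0, R4: 2>-2.
P5 vs P3: R1: 12>5, R2: 4>1, R3: 2>-2, R4: 2>1.
P5 vs P4: R1: 12>8, R2: 4>0, R3: 2>1, R4: 2>-2.
P5 strictly beats every other strategy against every opponent action, so it is strictly dominant.

P5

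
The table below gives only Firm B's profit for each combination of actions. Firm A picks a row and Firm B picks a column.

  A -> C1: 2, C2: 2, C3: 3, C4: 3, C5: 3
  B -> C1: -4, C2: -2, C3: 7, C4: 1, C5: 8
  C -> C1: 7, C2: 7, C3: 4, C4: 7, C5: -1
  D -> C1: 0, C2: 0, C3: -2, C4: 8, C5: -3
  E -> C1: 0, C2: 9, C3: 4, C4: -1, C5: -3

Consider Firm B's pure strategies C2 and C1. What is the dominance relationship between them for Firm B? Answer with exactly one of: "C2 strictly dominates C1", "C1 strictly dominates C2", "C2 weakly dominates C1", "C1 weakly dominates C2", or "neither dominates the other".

Compare C2 to C1 across every action of Firm A: A: 2=2, B: -2>-4, C: 7=7, D: 0=0, E: 9>0.
C2 is at least as good everywhere and strictly better somewhere (tied only at A, C, D), so C2 weakly but not strictly dominates C1.

C2 weakly dominates C1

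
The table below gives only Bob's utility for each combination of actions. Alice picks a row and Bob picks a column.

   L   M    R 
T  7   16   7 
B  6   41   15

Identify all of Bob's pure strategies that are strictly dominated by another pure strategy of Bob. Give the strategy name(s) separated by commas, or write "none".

L, R

L is strictly dominated by M (T: 16>7, B: 41>6).
M: no other strategy beats it everywhere (L at T (16>7); R at T (16>7)).
M strictly dominates R — T: 16>7, B: 41>15.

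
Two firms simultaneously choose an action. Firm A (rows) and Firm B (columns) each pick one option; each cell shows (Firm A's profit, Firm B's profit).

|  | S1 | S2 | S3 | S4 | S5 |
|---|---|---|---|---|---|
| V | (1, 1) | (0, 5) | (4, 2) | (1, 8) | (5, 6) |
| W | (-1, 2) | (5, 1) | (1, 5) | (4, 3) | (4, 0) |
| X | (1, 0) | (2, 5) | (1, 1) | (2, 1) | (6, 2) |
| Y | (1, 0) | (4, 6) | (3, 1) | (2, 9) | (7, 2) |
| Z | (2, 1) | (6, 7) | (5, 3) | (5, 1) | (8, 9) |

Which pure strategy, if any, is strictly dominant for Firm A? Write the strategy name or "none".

Z

Z vs V: S1: 2>1, S2: 6>0, S3: 5>4, S4: 5>1, S5: 8>5.
Z vs W: S1: 2>-1, S2: 6>5, S3: 5>1, S4: 5>4, S5: 8>4.
Z vs X: S1: 2>1, S2: 6>2, S3: 5>1, S4: 5>2, S5: 8>6.
Z vs Y: S1: 2>1, S2: 6>4, S3: 5>3, S4: 5>2, S5: 8>7.
Z strictly beats every other strategy against every opponent action, so it is strictly dominant.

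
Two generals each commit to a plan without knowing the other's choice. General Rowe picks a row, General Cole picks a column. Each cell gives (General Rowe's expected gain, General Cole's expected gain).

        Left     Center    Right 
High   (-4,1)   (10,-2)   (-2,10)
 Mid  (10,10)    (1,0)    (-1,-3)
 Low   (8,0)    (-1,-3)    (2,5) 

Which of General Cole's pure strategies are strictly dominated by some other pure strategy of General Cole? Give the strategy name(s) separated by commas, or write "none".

Center

Left: no other strategy beats it everywhere (Center at High (1>-2); Right at Mid (10>-3)).
Center: dominated, since Left does at least as well everywhere (High: 1>-2, Mid: 10>0, Low: 0>-3).
Right is not dominated — it holds its own against Left at High (10>1); Center at High (10>-2).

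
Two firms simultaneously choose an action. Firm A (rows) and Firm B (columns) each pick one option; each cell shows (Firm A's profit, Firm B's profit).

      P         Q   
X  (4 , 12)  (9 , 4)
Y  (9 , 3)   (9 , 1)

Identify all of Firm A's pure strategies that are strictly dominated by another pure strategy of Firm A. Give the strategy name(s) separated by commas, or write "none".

X: no other strategy beats it everywhere (Y at Q (9=9)).
Nothing dominates Y: X at P (9>4).

none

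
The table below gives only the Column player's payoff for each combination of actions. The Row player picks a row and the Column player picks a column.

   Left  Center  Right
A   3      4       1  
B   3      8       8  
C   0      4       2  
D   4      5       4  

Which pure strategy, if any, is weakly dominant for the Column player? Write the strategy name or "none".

Center vs Left: A: 4>3, B: 8>3, C: 4>0, D: 5>4.
Center vs Right: A: 4>1, B: 8=8, C: 4>2, D: 5>4.
Center is at least as good as every other strategy against every opponent action, so it is weakly dominant.

Center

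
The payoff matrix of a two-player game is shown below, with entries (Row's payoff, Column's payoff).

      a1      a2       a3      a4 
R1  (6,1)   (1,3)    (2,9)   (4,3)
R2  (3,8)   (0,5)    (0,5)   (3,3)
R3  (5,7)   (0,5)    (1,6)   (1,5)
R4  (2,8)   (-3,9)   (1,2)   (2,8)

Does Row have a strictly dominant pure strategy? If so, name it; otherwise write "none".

R1

R1 vs R2: a1: 6>3, a2: 1>0, a3: 2>0, a4: 4>3.
R1 vs R3: a1: 6>5, a2: 1>0, a3: 2>1, a4: 4>1.
R1 vs R4: a1: 6>2, a2: 1>-3, a3: 2>1, a4: 4>2.
R1 strictly beats every other strategy against every opponent action, so it is strictly dominant.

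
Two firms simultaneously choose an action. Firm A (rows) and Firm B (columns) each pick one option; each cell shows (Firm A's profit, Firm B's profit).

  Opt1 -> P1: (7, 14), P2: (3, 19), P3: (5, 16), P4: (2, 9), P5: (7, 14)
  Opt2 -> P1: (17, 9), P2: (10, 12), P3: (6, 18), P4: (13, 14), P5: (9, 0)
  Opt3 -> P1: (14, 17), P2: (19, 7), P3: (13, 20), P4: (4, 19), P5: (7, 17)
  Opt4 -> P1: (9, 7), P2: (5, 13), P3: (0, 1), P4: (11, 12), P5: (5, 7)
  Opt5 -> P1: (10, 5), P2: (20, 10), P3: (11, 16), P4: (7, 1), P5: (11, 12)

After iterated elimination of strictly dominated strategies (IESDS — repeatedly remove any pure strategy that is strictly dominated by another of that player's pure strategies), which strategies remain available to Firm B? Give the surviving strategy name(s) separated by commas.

P3

Row Opt1 is eliminated: Opt2 beats it against every remaining column (P1: 17>7, P2: 10>3, P3: 6>5, P4: 13>2, P5: 9>7).
Row Opt4 is eliminated: Opt2 beats it against every remaining column (P1: 17>9, P2: 10>5, P3: 6>0, P4: 13>11, P5: 9>5).
For Firm B, P3 strictly dominates P1 on the remaining rows (Opt2: 18>9, Opt3: 20>17, Opt5: 16>5); eliminate P1.
Firm B's strategy P2 is strictly dominated by P3 (Opt2: 18>12, Opt3: 20>7, Opt5: 16>10) and is removed.
Column P4 is eliminated: P3 beats it against every remaining row (Opt2: 18>14, Opt3: 20>19, Opt5: 16>1).
Firm A's strategy Opt2 is strictly dominated by Opt5 (P3: 11>6, P5: 11>9) and is removed.
Firm B's strategy P5 is strictly dominated by P3 (Opt3: 20>17, Opt5: 16>12) and is removed.
Firm A's strategy Opt5 is strictly dominated by Opt3 (P3: 13>11) and is removed.
Among the remaining strategies, none is strictly dominated by another pure strategy of the same player, so the elimination stops.
Surviving strategies — Firm A: {Opt3}; Firm B: {P3}.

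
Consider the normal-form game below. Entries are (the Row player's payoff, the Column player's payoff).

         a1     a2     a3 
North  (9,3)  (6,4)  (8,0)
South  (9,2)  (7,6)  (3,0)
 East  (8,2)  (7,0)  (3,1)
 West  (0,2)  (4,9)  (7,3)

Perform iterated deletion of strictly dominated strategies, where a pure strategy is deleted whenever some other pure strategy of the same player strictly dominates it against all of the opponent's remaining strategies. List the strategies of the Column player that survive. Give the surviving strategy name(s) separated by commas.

a1, a2

The Row player's strategy West is strictly dominated by North (a1: 9>0, a2: 6>4, a3: 8>7) and is removed.
The Column player's strategy a3 is strictly dominated by a1 (North: 3>0, South: 2>0, East: 2>1) and is removed.
Among the remaining strategies, none is strictly dominated by another pure strategy of the same player, so the elimination stops.
Surviving strategies — the Row player: {North, South, East}; the Column player: {a1, a2}.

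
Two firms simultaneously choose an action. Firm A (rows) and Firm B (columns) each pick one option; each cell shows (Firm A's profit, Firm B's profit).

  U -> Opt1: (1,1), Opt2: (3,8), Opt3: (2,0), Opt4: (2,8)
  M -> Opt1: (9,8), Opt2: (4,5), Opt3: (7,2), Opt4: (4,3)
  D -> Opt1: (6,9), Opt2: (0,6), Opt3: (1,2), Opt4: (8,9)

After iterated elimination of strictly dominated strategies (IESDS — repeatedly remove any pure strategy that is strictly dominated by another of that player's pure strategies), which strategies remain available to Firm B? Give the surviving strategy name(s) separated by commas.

Opt1, Opt4

Row U is eliminated: M beats it against every remaining column (Opt1: 9>1, Opt2: 4>3, Opt3: 7>2, Opt4: 4>2).
For Firm B, Opt1 strictly dominates Opt2 on the remaining rows (M: 8>5, D: 9>6); eliminate Opt2.
Column Opt3 is eliminated: Opt1 beats it against every remaining row (M: 8>2, D: 9>2).
Among the remaining strategies, none is strictly dominated by another pure strategy of the same player, so the elimination stops.
Surviving strategies — Firm A: {M, D}; Firm B: {Opt1, Opt4}.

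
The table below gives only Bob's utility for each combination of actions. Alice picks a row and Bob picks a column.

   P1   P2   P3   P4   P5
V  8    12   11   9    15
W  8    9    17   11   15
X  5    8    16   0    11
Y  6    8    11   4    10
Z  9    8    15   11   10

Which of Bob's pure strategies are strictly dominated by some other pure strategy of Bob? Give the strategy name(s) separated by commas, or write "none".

P1, P2, P4

P3 strictly dominates P1 — V: 11>8, W: 17>8, X: 16>5, Y: 11>6, Z: 15>9.
P5 strictly dominates P2 — V: 15>12, W: 15>9, X: 11>8, Y: 10>8, Z: 10>8.
P3 is not dominated — it holds its own against P1 at V (11>8); P2 at W (17>9); P4 at V (11>9); P5 at W (17>15).
P4: dominated, since P3 does at least as well everywhere (V: 11>9, W: 17>11, X: 16>0, Y: 11>4, Z: 15>11).
Nothing dominates P5: P1 at V (15>8); P2 at V (15>12); P3 at V (15>11); P4 at V (15>9).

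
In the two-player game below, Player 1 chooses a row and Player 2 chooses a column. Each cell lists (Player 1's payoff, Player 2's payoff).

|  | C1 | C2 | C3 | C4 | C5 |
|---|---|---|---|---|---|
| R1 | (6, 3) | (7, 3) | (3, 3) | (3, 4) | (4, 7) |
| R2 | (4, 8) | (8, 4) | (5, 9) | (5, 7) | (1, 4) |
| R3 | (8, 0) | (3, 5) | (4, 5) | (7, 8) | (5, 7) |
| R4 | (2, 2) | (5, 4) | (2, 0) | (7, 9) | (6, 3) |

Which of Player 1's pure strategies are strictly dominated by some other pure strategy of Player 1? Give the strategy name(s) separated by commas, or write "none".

none

R1: no other strategy beats it everywhere (R2 at C1 (6>4); R3 at C2 (7>3); R4 at C1 (6>2)).
Nothing dominates R2: R1 at C2 (8>7); R3 at C2 (8>3); R4 at C1 (4>2).
R3: no other strategy beats it everywhere (R1 at C1 (8>6); R2 at C1 (8>4); R4 at C1 (8>2)).
Nothing dominates R4: R1 at C4 (7>3); R2 at C4 (7>5); R3 at C2 (5>3).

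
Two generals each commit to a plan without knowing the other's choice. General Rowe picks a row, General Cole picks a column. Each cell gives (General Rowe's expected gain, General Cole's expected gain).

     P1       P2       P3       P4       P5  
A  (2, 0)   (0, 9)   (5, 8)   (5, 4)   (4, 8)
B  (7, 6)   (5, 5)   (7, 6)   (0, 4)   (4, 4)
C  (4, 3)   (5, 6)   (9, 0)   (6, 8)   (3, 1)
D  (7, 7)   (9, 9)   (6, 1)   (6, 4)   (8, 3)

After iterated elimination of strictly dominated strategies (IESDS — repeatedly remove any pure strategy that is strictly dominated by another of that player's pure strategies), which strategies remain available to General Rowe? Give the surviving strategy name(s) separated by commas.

B, C, D

General Rowe's strategy A is strictly dominated by D (P1: 7>2, P2: 9>0, P3: 6>5, P4: 6>5, P5: 8>4) and is removed.
General Cole's strategy P5 is strictly dominated by P1 (B: 6>4, C: 3>1, D: 7>3) and is removed.
Among the remaining strategies, none is strictly dominated by another pure strategy of the same player, so the elimination stops.
Surviving strategies — General Rowe: {B, C, D}; General Cole: {P1, P2, P3, P4}.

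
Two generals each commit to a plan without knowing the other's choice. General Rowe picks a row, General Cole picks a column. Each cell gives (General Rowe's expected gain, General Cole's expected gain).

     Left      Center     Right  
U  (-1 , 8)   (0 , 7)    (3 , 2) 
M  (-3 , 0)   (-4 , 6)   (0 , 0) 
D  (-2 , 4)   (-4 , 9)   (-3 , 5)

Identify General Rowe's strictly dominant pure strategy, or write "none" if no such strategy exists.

U

U vs M: Left: -1>-3, Center: 0>-4, Right: 3>0.
U vs D: Left: -1>-2, Center: 0>-4, Right: 3>-3.
U strictly beats every other strategy against every opponent action, so it is strictly dominant.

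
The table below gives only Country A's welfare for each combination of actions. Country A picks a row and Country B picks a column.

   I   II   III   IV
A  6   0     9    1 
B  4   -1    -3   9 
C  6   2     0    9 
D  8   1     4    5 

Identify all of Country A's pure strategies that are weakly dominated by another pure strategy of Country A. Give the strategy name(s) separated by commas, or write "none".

B

A: no other strategy beats it everywhere (B at I (6>4); C at III (9>0); D at III (9>4)).
B is weakly dominated by C (I: 6>4, II: 2>-1, III: 0>-3, IV: 9=9).
C is not dominated — it holds its own against A at II (2>0); B at I (6>4); D at II (2>1).
D: no other strategy beats it everywhere (A at I (8>6); B at I (8>4); C at I (8>6)).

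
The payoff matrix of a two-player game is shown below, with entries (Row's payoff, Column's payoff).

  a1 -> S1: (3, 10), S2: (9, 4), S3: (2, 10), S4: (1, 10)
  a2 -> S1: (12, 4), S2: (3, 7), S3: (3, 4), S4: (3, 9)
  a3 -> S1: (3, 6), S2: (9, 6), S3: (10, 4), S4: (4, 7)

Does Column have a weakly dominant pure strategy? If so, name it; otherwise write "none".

S4

S4 vs S1: a1: 10=10, a2: 9>4, a3: 7>6.
S4 vs S2: a1: 10>4, a2: 9>7, a3: 7>6.
S4 vs S3: a1: 10=10, a2: 9>4, a3: 7>4.
S4 is at least as good as every other strategy against every opponent action, so it is weakly dominant.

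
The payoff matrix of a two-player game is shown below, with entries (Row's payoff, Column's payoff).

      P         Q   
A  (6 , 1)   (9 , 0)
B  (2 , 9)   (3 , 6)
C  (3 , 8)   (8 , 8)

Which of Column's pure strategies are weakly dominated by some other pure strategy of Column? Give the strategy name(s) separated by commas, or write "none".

Nothing dominates P: Q at A (1>0).
Q is weakly dominated by P (A: 1>0, B: 9>6, C: 8=8).

Q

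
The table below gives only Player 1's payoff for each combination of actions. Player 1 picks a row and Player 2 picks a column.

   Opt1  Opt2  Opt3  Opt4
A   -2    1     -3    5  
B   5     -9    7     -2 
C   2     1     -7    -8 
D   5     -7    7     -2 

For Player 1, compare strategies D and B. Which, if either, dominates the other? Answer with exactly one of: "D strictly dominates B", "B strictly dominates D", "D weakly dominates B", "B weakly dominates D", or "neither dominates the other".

D weakly dominates B

Compare D to B across each choice by Player 2: Opt1: 5=5, Opt2: -7>-9, Opt3: 7=7, Opt4: -2=-2.
D is at least as good everywhere and strictly better somewhere (tied only at Opt1, Opt3, Opt4), so D weakly but not strictly dominates B.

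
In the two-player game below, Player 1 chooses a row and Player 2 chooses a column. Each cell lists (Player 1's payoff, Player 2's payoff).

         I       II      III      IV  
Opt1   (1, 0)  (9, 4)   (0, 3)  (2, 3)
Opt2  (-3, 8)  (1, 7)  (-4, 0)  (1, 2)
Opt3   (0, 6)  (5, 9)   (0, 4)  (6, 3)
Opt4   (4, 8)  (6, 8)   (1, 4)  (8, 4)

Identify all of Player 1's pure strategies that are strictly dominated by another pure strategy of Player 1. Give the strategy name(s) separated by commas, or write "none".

Opt2, Opt3

Opt1 is not dominated — it holds its own against Opt2 at I (1>-3); Opt3 at I (1>0); Opt4 at II (9>6).
Opt1 strictly dominates Opt2 — I: 1>-3, II: 9>1, III: 0>-4, IV: 2>1.
Opt3 is strictly dominated by Opt4 (I: 4>0, II: 6>5, III: 1>0, IV: 8>6).
Nothing dominates Opt4: Opt1 at I (4>1); Opt2 at I (4>-3); Opt3 at I (4>0).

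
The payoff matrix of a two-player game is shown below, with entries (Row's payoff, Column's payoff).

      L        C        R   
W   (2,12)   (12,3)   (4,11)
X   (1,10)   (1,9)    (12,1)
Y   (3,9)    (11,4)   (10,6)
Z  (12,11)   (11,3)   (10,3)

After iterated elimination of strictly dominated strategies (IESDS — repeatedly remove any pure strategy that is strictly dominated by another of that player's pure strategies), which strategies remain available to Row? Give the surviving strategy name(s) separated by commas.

Z

Column C is eliminated: L beats it against every remaining row (W: 12>3, X: 10>9, Y: 9>4, Z: 11>3).
For Row, Y strictly dominates W on the remaining columns (L: 3>2, R: 10>4); eliminate W.
For Column, L strictly dominates R on the remaining rows (X: 10>1, Y: 9>6, Z: 11>3); eliminate R.
For Row, Y strictly dominates X on the remaining columns (L: 3>1); eliminate X.
Row Y is eliminated: Z beats it against every remaining column (L: 12>3).
Among the remaining strategies, none is strictly dominated by another pure strategy of the same player, so the elimination stops.
Surviving strategies — Row: {Z}; Column: {L}.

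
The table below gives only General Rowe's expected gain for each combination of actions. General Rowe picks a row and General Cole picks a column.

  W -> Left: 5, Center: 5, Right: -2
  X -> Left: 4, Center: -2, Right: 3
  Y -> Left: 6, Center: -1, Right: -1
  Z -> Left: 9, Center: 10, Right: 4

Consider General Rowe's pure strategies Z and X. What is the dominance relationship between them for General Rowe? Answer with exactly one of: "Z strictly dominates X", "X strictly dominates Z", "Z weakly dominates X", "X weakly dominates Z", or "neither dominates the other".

Z strictly dominates X

Z's payoffs vs X's, by General Cole's action — Left: 9>4, Center: 10>-2, Right: 4>3.
Z gives a strictly higher payoff against each opponent action, so Z strictly dominates X.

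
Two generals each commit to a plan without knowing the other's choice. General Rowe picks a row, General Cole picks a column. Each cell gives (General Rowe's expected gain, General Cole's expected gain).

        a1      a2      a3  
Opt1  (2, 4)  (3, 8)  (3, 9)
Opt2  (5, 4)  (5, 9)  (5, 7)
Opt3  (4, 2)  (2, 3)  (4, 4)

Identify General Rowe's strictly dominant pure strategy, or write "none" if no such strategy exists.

Opt2

Opt2 vs Opt1: a1: 5>2, a2: 5>3, a3: 5>3.
Opt2 vs Opt3: a1: 5>4, a2: 5>2, a3: 5>4.
Opt2 strictly beats every other strategy against every opponent action, so it is strictly dominant.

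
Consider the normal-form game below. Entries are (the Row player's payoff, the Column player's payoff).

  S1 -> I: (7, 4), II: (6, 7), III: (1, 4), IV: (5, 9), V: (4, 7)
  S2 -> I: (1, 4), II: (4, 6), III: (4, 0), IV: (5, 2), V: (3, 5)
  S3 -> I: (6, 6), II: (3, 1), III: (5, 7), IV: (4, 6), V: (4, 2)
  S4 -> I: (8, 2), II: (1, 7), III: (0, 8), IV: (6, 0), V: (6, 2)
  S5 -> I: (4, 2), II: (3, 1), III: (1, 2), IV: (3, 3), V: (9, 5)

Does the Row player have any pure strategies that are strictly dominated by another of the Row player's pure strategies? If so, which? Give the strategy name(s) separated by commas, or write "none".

Nothing dominates S1: S2 at I (7>1); S3 at I (7>6); S4 at II (6>1); S5 at I (7>4).
S2: no other strategy beats it everywhere (S1 at III (4>1); S3 at II (4>3); S4 at II (4>1); S5 at II (4>3)).
S3: no other strategy beats it everywhere (S1 at III (5>1); S2 at I (6>1); S4 at II (3>1); S5 at I (6>4)).
S4 is not dominated — it holds its own against S1 at I (8>7); S2 at I (8>1); S3 at I (8>6); S5 at I (8>4).
S5 is not dominated — it holds its own against S1 at III (1=1); S2 at I (4>1); S3 at II (3=3); S4 at II (3>1).

none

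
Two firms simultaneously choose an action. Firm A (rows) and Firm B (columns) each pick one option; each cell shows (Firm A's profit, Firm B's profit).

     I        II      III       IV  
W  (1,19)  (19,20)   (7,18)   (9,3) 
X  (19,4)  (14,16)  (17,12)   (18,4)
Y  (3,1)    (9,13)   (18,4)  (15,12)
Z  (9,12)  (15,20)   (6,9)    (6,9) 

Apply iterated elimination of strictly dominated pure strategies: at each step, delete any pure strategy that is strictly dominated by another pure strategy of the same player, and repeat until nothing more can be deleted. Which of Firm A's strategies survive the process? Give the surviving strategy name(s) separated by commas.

W

For Firm B, II strictly dominates I on the remaining rows (W: 20>19, X: 16>4, Y: 13>1, Z: 20>12); eliminate I.
Row Z is eliminated: W beats it against every remaining column (II: 19>15, III: 7>6, IV: 9>6).
Column III is eliminated: II beats it against every remaining row (W: 20>18, X: 16>12, Y: 13>4).
For Firm A, X strictly dominates Y on the remaining columns (II: 14>9, IV: 18>15); eliminate Y.
Column IV is eliminated: II beats it against every remaining row (W: 20>3, X: 16>4).
For Firm A, W strictly dominates X on the remaining columns (II: 19>14); eliminate X.
Among the remaining strategies, none is strictly dominated by another pure strategy of the same player, so the elimination stops.
Surviving strategies — Firm A: {W}; Firm B: {II}.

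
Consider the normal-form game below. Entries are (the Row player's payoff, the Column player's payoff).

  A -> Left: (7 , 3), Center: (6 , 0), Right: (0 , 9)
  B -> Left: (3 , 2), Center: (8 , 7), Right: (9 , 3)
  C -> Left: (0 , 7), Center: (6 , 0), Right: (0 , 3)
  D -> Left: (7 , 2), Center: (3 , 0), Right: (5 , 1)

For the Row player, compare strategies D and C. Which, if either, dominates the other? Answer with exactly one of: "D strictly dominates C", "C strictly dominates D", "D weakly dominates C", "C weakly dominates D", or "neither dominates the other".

neither dominates the other

Compare D to C across each choice by the Column player: Left: 7>0, Center: 3<6, Right: 5>0.
D does better at Left, Right but worse at Center; neither strategy dominates the other.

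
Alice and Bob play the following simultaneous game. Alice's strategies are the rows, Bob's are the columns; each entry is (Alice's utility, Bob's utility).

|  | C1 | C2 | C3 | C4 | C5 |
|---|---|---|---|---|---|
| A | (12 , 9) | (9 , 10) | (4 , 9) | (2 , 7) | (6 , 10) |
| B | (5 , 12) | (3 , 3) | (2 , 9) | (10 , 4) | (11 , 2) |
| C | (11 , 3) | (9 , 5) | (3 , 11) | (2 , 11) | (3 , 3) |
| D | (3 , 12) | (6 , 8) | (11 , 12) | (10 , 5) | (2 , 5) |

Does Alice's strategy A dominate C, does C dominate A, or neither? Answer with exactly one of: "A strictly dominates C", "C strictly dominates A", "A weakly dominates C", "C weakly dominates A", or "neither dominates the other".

A weakly dominates C

A's payoffs vs C's, by Bob's action — C1: 12>11, C2: 9=9, C3: 4>3, C4: 2=2, C5: 6>3.
A is at least as good everywhere and strictly better somewhere (tied only at C2, C4), so A weakly but not strictly dominates C.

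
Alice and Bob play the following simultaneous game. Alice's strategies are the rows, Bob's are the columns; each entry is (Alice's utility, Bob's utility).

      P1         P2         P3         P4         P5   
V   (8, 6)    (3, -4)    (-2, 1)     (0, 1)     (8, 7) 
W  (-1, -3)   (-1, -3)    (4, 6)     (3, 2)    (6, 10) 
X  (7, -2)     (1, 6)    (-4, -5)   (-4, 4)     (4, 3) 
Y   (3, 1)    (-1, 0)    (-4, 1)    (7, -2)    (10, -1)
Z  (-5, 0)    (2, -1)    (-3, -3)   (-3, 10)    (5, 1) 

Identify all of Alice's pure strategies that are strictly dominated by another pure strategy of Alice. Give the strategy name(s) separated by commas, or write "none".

Nothing dominates V: W at P1 (8>-1); X at P1 (8>7); Y at P1 (8>3); Z at P1 (8>-5).
W: no other strategy beats it everywhere (V at P3 (4>-2); X at P3 (4>-4); Y at P2 (-1=-1); Z at P1 (-1>-5)).
X: dominated, since V does at least as well everywhere (P1: 8>7, P2: 3>1, P3: -2>-4, P4: 0>-4, P5: 8>4).
Y: no other strategy beats it everywhere (V at P4 (7>0); W at P1 (3>-1); X at P3 (-4=-4); Z at P1 (3>-5)).
V strictly dominates Z — P1: 8>-5, P2: 3>2, P3: -2>-3, P4: 0>-3, P5: 8>5.

X, Z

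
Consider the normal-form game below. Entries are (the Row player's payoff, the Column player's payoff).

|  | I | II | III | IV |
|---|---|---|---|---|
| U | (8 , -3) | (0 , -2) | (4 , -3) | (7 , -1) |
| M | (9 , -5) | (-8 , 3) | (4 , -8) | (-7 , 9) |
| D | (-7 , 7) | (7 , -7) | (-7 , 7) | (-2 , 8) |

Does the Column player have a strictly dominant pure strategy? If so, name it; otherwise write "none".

IV

IV vs I: U: -1>-3, M: 9>-5, D: 8>7.
IV vs II: U: -1>-2, M: 9>3, D: 8>-7.
IV vs III: U: -1>-3, M: 9>-8, D: 8>7.
IV strictly beats every other strategy against every opponent action, so it is strictly dominant.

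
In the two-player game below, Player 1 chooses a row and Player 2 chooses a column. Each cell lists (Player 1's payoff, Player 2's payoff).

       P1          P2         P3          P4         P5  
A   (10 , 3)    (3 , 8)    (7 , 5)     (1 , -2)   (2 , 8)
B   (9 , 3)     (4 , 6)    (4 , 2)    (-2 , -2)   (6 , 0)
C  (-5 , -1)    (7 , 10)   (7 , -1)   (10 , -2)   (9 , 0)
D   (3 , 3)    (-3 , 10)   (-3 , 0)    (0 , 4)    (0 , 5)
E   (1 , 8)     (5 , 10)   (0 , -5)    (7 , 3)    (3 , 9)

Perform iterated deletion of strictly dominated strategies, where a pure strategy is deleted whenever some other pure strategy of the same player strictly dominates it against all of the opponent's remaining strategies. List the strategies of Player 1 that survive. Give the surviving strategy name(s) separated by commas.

Row D is eliminated: A beats it against every remaining column (P1: 10>3, P2: 3>-3, P3: 7>-3, P4: 1>0, P5: 2>0).
For Player 2, P2 strictly dominates P1 on the remaining rows (A: 8>3, B: 6>3, C: 10>-1, E: 10>8); eliminate P1.
Player 1's strategy B is strictly dominated by C (P2: 7>4, P3: 7>4, P4: 10>-2, P5: 9>6) and is removed.
For Player 1, C strictly dominates E on the remaining columns (P2: 7>5, P3: 7>0, P4: 10>7, P5: 9>3); eliminate E.
Column P3 is eliminated: P2 beats it against every remaining row (A: 8>5, C: 10>-1).
Player 1's strategy A is strictly dominated by C (P2: 7>3, P4: 10>1, P5: 9>2) and is removed.
For Player 2, P2 strictly dominates P4 on the remaining rows (C: 10>-2); eliminate P4.
Player 2's strategy P5 is strictly dominated by P2 (C: 10>0) and is removed.
Among the remaining strategies, none is strictly dominated by another pure strategy of the same player, so the elimination stops.
Surviving strategies — Player 1: {C}; Player 2: {P2}.

C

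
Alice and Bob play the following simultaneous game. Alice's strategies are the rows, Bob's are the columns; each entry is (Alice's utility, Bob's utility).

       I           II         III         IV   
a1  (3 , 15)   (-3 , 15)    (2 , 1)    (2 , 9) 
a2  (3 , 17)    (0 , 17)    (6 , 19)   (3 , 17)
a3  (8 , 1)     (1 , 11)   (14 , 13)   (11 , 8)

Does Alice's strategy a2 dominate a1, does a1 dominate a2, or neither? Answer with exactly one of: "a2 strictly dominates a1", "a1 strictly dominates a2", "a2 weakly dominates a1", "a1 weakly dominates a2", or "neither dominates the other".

a2's payoffs vs a1's, by Bob's action — I: 3=3, II: 0>-3, III: 6>2, IV: 3>2.
a2 is at least as good everywhere and strictly better somewhere (tied only at I), so a2 weakly but not strictly dominates a1.

a2 weakly dominates a1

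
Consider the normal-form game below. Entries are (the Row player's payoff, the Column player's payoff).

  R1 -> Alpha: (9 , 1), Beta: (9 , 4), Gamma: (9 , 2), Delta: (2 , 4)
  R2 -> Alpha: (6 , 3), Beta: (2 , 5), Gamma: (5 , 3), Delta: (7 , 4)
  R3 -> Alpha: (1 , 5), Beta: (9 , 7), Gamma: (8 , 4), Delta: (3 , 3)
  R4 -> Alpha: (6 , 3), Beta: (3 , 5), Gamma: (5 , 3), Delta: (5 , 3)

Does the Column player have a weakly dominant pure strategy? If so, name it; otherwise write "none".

Beta vs Alpha: R1: 4>1, R2: 5>3, R3: 7>5, R4: 5>3.
Beta vs Gamma: R1: 4>2, R2: 5>3, R3: 7>4, R4: 5>3.
Beta vs Delta: R1: 4=4, R2: 5>4, R3: 7>3, R4: 5>3.
Beta is at least as good as every other strategy against every opponent action, so it is weakly dominant.

Beta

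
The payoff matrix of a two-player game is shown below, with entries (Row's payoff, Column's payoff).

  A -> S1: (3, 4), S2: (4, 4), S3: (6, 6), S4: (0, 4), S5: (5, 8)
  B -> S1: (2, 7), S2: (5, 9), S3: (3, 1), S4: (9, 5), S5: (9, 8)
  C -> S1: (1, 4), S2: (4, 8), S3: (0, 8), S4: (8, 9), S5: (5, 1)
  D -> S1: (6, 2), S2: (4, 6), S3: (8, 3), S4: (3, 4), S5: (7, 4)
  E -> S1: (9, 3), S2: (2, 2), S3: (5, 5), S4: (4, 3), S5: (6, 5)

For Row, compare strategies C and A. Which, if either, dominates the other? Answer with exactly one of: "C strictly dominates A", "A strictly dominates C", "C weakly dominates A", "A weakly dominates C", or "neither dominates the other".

C's payoffs vs A's, by Column's action — S1: 1<3, S2: 4=4, S3: 0<6, S4: 8>0, S5: 5=5.
C does better at S4 but worse at S1, S3; neither strategy dominates the other.

neither dominates the other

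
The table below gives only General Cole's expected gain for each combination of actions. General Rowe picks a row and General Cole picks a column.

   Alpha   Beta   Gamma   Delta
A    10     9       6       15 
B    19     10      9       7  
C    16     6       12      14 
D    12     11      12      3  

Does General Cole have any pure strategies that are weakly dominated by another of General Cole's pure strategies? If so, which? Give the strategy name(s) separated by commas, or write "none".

Alpha: no other strategy beats it everywhere (Beta at A (10>9); Gamma at A (10>6); Delta at B (19>7)).
Beta is weakly dominated by Alpha (A: 10>9, B: 19>10, C: 16>6, D: 12>11).
Alpha weakly dominates Gamma — A: 10>6, B: 19>9, C: 16>12, D: 12=12.
Delta: no other strategy beats it everywhere (Alpha at A (15>10); Beta at A (15>9); Gamma at A (15>6)).

Beta, Gamma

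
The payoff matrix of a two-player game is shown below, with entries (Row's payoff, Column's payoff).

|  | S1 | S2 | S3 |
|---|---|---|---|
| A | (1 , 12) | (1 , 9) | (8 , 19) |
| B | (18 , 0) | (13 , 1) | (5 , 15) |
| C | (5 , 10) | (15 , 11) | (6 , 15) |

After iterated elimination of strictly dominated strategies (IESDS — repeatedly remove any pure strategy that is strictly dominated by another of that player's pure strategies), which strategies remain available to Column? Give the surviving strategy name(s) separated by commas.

Column's strategy S1 is strictly dominated by S3 (A: 19>12, B: 15>0, C: 15>10) and is removed.
Row B is eliminated: C beats it against every remaining column (S2: 15>13, S3: 6>5).
Column S2 is eliminated: S3 beats it against every remaining row (A: 19>9, C: 15>11).
Row's strategy C is strictly dominated by A (S3: 8>6) and is removed.
Among the remaining strategies, none is strictly dominated by another pure strategy of the same player, so the elimination stops.
Surviving strategies — Row: {A}; Column: {S3}.

S3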